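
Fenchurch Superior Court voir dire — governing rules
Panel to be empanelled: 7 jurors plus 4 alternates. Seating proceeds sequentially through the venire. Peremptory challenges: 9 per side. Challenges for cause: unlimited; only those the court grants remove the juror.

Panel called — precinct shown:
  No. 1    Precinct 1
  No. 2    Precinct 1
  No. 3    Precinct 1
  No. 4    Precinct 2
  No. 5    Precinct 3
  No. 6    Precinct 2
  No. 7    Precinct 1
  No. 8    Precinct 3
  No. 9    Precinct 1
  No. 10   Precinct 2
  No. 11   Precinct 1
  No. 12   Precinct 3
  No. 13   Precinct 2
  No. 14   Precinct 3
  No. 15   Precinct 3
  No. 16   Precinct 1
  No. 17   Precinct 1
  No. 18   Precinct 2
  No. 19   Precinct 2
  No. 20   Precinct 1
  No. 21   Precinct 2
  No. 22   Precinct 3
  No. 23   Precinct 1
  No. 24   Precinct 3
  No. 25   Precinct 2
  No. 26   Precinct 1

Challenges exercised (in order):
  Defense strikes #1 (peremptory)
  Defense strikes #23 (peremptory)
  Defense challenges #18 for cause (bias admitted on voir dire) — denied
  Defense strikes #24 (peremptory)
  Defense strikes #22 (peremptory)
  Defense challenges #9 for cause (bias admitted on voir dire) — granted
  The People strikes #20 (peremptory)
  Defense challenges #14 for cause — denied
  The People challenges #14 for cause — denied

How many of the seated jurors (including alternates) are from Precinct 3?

3

Removed: #1, #9, #20, #22, #23, #24.
Seated (11 incl. alternates): #2, #3, #4, #5, #6, #7, #8, #10, #11, #12, #13.
Of those, in Precinct 3: #5, #8, #12 → 3.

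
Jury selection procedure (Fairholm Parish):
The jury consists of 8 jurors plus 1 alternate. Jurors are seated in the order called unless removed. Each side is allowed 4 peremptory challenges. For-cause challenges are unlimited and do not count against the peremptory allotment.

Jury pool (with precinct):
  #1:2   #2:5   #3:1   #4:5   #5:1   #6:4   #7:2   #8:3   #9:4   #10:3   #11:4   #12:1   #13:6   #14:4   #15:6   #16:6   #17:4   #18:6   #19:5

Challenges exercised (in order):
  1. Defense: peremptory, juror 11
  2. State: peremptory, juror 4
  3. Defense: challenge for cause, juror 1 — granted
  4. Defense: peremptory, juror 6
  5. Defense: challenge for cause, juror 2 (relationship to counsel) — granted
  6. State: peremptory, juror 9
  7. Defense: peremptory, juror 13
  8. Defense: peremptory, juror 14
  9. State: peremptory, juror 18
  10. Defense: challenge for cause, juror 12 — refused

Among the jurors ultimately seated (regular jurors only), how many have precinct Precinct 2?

1

Removed: #1, #2, #4, #6, #9, #11, #13, #14, #18.
Seated jurors 1–8: #3, #5, #7, #8, #10, #12, #15, #16 (alternates #17 not counted).
Of those, in Precinct 2: #7 → 1.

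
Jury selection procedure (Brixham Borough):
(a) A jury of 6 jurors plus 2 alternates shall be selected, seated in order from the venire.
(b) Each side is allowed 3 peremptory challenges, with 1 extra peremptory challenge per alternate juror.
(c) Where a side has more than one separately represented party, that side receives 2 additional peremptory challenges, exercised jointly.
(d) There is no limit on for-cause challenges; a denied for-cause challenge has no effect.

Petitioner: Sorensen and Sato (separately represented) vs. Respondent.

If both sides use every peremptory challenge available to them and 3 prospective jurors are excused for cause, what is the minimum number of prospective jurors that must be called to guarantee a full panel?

Seats to fill: 6 + 2 alternates = 8.
Peremptories — Petitioner: 3 + 1×2 + 2 = 7; Respondent: 3 + 1×2 = 5; total 12.
For-cause removals: 3.
Minimum venire: 8 + 12 + 3 = 23.

23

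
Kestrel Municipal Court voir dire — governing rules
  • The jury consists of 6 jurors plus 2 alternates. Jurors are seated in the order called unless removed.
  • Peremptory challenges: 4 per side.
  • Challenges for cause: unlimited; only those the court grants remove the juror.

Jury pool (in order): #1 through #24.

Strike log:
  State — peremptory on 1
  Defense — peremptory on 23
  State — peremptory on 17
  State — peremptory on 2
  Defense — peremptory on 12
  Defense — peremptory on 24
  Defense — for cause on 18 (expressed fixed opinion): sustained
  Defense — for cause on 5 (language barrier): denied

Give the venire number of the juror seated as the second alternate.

10

Removed: #1, #2, #12, #17, #18, #23, #24. (#5 stays — for-cause denied.)
Seating in order: seats 1–6 → #3, #4, #5, #6, #7, #8; alternates → #9, #10.
So alternate 2 is #10.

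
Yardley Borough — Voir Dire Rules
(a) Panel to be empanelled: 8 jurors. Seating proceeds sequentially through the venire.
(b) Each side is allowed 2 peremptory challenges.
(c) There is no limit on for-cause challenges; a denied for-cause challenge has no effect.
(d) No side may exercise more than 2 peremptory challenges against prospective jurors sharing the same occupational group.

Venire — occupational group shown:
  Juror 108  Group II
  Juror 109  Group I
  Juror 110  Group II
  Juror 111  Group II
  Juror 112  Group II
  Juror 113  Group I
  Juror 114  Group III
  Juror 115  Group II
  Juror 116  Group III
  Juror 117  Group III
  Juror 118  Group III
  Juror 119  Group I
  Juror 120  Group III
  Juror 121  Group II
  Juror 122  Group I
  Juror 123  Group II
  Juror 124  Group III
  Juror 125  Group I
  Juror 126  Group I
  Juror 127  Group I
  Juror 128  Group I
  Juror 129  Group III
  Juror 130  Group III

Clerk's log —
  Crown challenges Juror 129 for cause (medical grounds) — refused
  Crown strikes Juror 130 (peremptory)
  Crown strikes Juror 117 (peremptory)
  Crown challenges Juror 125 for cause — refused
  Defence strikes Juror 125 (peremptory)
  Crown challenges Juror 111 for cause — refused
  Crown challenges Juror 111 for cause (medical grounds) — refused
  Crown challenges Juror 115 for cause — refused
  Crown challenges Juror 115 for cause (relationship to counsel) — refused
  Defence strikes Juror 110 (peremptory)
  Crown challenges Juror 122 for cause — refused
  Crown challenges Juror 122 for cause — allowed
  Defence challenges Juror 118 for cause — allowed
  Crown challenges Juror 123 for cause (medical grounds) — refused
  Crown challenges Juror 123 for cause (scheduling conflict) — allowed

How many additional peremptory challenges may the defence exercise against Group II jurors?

0

Defence peremptories so far: #125, #110 — 2 of 2 used, 0 left overall.
Against Group II: #110 — 1 used; per-group cap 2 leaves 1.
Binding limit: min(0, 1) = 0.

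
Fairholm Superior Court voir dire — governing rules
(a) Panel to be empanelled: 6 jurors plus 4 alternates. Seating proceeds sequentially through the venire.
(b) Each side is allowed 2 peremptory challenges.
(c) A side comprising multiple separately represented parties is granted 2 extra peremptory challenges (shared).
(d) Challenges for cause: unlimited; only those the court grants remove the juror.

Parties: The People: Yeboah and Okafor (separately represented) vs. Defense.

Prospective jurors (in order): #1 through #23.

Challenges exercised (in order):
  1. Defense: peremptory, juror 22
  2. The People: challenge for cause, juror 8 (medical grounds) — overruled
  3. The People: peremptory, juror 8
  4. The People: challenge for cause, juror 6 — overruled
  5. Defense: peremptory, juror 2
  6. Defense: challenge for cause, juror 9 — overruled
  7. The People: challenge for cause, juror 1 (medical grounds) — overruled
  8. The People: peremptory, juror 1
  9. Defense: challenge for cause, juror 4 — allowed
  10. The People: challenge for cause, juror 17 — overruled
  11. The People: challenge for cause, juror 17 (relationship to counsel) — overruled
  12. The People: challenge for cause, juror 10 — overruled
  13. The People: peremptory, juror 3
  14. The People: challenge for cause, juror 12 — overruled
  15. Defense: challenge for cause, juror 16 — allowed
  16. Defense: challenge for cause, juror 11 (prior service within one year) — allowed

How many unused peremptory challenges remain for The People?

1

The People allotment: 2 base + 2 multi-party = 4.
The People peremptories used: #8, #1, #3 — 3 (for-cause on #8, #6, #1, #17, #17, #10, #12 don't count).
Remaining: 4 − 3 = 1.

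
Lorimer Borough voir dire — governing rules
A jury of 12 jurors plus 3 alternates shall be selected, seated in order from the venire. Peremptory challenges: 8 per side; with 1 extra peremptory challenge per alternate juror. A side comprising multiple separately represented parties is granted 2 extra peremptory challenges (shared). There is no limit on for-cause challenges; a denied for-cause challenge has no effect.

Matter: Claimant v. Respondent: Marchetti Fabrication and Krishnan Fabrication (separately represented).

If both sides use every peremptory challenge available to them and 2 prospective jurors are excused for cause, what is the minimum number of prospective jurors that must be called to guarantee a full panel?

Seats to fill: 12 + 3 alternates = 15.
Peremptories — Claimant: 8 + 1×3 = 11; Respondent: 8 + 1×3 + 2 = 13; total 24.
For-cause removals: 2.
Minimum venire: 15 + 24 + 2 = 41.

41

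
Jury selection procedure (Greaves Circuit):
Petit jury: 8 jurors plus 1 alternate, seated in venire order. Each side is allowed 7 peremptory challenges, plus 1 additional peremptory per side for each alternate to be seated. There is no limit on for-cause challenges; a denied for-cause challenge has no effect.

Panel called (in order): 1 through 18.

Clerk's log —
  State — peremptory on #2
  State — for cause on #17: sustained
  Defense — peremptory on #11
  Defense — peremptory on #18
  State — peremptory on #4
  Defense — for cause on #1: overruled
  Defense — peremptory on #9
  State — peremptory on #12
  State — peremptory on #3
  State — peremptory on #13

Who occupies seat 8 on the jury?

Removed: #2, #3, #4, #9, #11, #12, #13, #17, #18. (#1 stays — for-cause denied.)
Seating in order: seats 1–8 → #1, #5, #6, #7, #8, #10, #14, #15; alternates → #16.
So seat 8 is #15.

15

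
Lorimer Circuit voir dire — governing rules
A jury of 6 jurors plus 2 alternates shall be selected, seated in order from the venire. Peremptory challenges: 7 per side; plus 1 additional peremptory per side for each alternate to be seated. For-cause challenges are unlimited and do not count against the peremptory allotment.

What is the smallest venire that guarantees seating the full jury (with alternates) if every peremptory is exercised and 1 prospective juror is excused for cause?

Seats to fill: 6 + 2 alternates = 8.
Peremptories: 7 + 1×2 = 9 per side × 2 sides = 18.
For-cause removals: 1.
Minimum venire: 8 + 18 + 1 = 27.

27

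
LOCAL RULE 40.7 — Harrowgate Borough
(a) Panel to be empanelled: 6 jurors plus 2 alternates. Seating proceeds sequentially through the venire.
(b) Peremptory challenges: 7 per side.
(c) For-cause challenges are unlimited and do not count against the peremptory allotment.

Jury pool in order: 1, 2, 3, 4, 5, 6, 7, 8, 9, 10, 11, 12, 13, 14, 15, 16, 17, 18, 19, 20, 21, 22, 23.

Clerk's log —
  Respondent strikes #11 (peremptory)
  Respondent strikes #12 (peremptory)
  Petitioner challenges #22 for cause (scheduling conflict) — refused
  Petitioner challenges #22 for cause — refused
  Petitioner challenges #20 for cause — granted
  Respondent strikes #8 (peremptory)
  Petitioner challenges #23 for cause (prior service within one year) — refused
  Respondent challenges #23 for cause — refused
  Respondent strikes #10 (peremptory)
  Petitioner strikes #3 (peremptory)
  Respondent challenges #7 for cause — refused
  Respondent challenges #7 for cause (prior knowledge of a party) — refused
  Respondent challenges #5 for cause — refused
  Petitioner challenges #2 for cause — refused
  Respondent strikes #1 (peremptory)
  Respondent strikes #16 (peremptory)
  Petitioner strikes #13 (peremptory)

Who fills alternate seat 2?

15

Removed: #1, #3, #8, #10, #11, #12, #13, #16, #20. (#2, #5, #7, #22, #23 stay — for-cause denied.)
Seating in order: seats 1–6 → #2, #4, #5, #6, #7, #9; alternates → #14, #15.
So alternate 2 is #15.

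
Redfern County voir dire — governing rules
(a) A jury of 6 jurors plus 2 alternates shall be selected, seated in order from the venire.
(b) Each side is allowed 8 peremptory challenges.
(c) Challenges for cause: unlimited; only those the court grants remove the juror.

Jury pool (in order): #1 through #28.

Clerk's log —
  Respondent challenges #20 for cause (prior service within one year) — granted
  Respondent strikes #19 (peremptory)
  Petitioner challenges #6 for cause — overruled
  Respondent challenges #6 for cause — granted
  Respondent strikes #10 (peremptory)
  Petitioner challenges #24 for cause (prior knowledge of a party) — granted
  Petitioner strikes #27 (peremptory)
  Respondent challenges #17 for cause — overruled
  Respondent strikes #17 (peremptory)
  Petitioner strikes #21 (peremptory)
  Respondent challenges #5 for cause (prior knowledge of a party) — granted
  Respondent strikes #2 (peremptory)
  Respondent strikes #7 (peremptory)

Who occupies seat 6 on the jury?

Removed: #2, #5, #6, #7, #10, #17, #19, #20, #21, #24, #27.
Seating in order: seats 1–6 → #1, #3, #4, #8, #9, #11; alternates → #12, #13.
So seat 6 is #11.

11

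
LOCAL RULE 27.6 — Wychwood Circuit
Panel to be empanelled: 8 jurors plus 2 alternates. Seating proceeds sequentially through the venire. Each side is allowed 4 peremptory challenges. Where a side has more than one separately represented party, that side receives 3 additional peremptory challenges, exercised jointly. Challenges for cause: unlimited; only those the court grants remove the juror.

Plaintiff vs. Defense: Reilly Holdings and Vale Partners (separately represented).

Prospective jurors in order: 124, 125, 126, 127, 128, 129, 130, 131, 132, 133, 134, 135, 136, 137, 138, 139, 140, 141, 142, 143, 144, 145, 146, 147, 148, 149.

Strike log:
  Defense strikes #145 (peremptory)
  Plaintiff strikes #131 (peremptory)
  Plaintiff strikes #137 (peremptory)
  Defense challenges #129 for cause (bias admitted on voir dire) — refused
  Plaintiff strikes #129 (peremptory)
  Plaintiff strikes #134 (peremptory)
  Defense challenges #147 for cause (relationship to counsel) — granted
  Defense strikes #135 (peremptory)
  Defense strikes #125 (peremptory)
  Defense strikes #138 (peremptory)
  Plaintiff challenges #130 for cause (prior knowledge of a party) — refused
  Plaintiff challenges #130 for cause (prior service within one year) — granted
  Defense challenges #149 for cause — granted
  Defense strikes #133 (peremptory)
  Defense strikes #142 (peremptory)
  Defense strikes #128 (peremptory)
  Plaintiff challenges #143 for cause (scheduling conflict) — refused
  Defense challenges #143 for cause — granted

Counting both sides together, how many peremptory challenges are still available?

0

Plaintiff allotment: 4. Defense allotment: 4 base + 3 multi-party = 7.
Plaintiff peremptories used: #131, #137, #129, #134 — 4 (for-cause on #130, #130, #143 don't count).
Defense peremptories used: #145, #135, #125, #138, #133, #142, #128 — 7 (for-cause on #129, #147, #149, #143 don't count).
Remaining: (4 − 4) + (7 − 7) = 0.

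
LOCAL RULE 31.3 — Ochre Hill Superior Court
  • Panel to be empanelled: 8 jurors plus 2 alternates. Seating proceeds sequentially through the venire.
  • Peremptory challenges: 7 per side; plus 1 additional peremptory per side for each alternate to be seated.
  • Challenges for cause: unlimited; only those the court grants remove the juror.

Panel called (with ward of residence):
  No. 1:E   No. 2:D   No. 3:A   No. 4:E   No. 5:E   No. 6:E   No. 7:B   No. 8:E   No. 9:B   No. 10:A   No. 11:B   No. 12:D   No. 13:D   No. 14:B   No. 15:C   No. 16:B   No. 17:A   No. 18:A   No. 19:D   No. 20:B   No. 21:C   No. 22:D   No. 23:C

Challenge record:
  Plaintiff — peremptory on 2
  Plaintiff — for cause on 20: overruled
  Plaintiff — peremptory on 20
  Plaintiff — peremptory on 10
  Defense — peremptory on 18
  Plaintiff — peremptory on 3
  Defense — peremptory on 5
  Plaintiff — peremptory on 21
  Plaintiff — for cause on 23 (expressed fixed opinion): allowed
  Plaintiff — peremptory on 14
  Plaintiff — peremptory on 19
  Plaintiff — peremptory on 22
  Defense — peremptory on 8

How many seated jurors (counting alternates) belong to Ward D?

Removed: #2, #3, #5, #8, #10, #14, #18, #19, #20, #21, #22, #23.
Seated (10 incl. alternates): #1, #4, #6, #7, #9, #11, #12, #13, #15, #16.
Of those, in Ward D: #12, #13 → 2.

2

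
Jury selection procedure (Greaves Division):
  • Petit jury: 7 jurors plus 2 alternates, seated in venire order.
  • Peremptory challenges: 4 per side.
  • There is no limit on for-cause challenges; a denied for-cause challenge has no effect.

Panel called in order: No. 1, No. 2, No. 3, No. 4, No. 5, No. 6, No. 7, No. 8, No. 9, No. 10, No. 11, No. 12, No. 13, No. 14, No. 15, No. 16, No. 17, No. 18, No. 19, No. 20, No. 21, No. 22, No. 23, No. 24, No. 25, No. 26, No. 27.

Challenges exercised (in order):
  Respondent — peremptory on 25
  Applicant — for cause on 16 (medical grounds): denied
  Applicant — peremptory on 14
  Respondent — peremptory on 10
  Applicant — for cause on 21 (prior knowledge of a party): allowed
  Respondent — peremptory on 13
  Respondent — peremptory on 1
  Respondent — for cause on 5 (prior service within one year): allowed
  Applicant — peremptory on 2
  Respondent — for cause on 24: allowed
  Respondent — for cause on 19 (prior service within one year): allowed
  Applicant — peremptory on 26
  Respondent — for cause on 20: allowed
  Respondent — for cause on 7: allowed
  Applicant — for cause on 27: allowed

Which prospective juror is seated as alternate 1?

15

Removed: #1, #2, #5, #7, #10, #13, #14, #19, #20, #21, #24, #25, #26, #27. (#16 stays — for-cause denied.)
Filling seats in venire order through position 8: #3, #4, #6, #8, #9, #11, #12, #15.
So alternate 1 is #15.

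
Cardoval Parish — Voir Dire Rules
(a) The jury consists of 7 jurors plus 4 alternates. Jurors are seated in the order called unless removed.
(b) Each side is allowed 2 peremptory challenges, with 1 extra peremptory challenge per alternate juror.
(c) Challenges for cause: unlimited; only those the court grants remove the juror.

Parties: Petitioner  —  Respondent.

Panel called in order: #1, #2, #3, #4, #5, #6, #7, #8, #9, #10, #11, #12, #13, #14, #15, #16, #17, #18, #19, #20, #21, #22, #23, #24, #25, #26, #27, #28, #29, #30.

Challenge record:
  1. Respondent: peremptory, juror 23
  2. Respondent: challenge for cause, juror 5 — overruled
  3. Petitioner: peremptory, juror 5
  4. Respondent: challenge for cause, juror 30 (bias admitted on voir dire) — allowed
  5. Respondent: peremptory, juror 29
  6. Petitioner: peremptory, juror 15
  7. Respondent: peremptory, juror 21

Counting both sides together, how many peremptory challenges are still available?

Petitioner allotment: 2 base + 1 × 4 alternates = 6. Respondent allotment: 2 base + 1 × 4 alternates = 6.
Petitioner peremptories used: #5, #15 — 2.
Respondent peremptories used: #23, #29, #21 — 3 (for-cause on #5, #30 don't count).
Remaining: (6 − 2) + (6 − 3) = 7.

7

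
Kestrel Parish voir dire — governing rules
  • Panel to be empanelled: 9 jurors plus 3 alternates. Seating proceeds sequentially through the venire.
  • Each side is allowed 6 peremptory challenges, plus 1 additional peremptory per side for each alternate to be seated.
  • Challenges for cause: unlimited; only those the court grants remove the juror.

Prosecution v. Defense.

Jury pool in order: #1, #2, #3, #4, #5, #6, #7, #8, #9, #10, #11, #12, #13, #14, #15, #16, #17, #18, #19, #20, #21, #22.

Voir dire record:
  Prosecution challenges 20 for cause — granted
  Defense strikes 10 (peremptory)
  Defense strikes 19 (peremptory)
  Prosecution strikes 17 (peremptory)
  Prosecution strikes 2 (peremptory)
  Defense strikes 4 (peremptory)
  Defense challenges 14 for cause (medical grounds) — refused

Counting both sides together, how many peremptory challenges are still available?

13

Prosecution allotment: 6 base + 1 × 3 alternates = 9. Defense allotment: 6 base + 1 × 3 alternates = 9.
Prosecution peremptories used: #17, #2 — 2 (the for-cause on #20 doesn't count).
Defense peremptories used: #10, #19, #4 — 3 (the for-cause on #14 doesn't count).
Remaining: (9 − 2) + (9 − 3) = 13.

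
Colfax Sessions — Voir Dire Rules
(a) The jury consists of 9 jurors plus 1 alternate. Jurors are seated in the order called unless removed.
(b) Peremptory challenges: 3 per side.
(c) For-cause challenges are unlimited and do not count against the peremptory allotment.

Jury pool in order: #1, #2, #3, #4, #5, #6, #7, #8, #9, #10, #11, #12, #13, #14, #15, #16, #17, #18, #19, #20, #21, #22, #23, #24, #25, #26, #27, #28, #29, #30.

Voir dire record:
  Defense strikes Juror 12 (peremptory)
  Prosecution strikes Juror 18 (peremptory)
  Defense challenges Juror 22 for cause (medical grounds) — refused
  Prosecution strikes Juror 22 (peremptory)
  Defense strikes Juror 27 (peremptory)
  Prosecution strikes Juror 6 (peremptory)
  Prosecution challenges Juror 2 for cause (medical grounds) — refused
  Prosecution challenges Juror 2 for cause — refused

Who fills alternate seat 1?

Removed: #6, #12, #18, #22, #27. (#2 stays — for-cause denied.)
Seating in order: seats 1–9 → #1, #2, #3, #4, #5, #7, #8, #9, #10; alternates → #11.
So alternate 1 is #11.

11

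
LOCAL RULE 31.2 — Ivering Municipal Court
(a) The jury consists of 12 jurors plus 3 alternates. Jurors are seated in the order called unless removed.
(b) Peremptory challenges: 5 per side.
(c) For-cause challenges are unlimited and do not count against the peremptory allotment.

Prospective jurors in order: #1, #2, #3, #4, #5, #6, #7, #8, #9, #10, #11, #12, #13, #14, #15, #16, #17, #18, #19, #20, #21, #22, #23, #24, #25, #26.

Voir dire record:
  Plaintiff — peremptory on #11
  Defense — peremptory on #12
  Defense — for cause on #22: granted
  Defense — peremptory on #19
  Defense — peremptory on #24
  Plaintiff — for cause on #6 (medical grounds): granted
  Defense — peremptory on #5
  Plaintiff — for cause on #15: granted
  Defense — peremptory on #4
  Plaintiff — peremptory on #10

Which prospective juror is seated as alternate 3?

Removed: #4, #5, #6, #10, #11, #12, #15, #19, #22, #24.
Seating in order: seats 1–12 → #1, #2, #3, #7, #8, #9, #13, #14, #16, #17, #18, #20; alternates → #21, #23, #25.
So alternate 3 is #25.

25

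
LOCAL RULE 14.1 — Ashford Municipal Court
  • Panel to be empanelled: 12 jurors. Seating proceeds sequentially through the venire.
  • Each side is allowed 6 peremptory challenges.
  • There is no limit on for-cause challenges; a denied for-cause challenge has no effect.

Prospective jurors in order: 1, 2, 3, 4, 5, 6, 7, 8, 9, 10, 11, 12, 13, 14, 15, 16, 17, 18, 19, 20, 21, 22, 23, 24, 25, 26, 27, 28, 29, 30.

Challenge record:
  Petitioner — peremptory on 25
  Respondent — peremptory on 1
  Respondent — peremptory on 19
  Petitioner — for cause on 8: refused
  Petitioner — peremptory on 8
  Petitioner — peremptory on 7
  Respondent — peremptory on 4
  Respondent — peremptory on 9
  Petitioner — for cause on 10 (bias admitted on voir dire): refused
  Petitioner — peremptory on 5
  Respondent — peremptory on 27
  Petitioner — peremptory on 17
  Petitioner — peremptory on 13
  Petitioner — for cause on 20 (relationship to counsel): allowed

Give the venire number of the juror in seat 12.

Removed: #1, #4, #5, #7, #8, #9, #13, #17, #19, #20, #25, #27. (#10 stays — for-cause denied.)
Filling seats in venire order through position 12: #2, #3, #6, #10, #11, #12, #14, #15, #16, #18, #21, #22.
So seat 12 is #22.

22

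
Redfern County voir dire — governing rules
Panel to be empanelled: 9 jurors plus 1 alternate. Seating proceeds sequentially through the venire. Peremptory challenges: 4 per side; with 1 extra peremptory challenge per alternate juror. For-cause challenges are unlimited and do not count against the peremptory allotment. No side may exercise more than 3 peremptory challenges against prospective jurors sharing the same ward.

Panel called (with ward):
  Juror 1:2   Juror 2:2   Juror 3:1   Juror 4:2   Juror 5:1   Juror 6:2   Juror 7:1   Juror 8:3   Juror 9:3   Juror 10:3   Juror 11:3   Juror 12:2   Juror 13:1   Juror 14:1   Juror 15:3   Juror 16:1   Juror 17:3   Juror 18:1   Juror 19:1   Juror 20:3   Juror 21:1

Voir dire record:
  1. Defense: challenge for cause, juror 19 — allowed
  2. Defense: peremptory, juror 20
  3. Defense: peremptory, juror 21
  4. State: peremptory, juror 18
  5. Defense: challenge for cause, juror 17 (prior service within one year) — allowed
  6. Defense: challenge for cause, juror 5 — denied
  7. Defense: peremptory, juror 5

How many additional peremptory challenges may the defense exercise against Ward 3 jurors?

2

Defense peremptories so far: #20, #21, #5 — 3 of 5 used, 2 left overall.
Against Ward 3: #20 — 1 used; per-ward cap 3 leaves 2.
Binding limit: min(2, 2) = 2.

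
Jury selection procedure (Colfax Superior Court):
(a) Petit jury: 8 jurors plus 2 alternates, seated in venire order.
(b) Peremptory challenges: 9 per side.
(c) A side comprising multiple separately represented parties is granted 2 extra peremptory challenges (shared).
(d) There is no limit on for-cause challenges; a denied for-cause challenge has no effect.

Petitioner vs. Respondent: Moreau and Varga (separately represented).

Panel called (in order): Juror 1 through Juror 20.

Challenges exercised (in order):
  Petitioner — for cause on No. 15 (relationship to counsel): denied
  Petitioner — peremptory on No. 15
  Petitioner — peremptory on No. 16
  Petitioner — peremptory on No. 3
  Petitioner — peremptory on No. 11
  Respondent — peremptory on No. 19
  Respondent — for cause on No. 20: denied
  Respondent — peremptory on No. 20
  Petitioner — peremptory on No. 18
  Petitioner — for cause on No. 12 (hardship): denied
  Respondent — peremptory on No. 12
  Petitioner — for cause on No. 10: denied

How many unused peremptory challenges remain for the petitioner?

Petitioner allotment: 9.
Petitioner peremptories used: #15, #16, #3, #11, #18 — 5 (for-cause on #15, #12, #10 don't count).
Remaining: 9 − 5 = 4.

4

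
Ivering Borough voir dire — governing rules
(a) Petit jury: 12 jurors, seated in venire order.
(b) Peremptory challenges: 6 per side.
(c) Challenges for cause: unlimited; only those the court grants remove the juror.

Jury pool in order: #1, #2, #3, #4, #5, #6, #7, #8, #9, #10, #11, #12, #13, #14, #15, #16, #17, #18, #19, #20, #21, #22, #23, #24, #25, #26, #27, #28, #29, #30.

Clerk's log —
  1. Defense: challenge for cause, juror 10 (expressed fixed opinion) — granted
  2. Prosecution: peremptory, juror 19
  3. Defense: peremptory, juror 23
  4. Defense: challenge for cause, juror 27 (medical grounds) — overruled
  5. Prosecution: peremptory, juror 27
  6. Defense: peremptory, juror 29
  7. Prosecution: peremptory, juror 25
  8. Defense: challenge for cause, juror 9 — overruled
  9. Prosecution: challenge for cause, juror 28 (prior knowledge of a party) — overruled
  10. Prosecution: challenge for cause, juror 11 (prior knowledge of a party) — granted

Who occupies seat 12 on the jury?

14

Removed: #10, #11, #19, #23, #25, #27, #29. (#9, #28 stay — for-cause denied.)
Seating in order: seats 1–12 → #1, #2, #3, #4, #5, #6, #7, #8, #9, #12, #13, #14.
So seat 12 is #14.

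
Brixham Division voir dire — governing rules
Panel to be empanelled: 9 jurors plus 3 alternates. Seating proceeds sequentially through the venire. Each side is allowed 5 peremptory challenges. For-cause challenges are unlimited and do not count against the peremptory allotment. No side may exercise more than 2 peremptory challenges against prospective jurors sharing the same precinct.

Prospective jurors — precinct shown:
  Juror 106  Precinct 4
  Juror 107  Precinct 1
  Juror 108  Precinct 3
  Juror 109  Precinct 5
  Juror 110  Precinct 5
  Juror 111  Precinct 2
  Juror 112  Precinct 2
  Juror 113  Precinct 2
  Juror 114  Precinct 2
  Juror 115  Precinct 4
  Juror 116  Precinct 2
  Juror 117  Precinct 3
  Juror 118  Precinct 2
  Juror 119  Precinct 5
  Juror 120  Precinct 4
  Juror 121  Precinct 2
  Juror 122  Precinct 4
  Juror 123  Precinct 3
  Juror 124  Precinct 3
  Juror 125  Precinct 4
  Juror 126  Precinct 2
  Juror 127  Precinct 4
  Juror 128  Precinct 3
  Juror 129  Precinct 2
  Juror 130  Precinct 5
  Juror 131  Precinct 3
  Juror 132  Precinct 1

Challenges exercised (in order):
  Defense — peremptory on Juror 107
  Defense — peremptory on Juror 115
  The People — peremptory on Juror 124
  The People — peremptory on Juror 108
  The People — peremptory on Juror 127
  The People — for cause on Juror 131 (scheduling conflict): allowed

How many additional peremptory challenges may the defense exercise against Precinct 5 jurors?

Defense peremptories so far: #107, #115 — 2 of 5 used, 3 left overall.
Against Precinct 5: none yet — per-precinct cap 2 leaves 2.
Binding limit: min(3, 2) = 2.

2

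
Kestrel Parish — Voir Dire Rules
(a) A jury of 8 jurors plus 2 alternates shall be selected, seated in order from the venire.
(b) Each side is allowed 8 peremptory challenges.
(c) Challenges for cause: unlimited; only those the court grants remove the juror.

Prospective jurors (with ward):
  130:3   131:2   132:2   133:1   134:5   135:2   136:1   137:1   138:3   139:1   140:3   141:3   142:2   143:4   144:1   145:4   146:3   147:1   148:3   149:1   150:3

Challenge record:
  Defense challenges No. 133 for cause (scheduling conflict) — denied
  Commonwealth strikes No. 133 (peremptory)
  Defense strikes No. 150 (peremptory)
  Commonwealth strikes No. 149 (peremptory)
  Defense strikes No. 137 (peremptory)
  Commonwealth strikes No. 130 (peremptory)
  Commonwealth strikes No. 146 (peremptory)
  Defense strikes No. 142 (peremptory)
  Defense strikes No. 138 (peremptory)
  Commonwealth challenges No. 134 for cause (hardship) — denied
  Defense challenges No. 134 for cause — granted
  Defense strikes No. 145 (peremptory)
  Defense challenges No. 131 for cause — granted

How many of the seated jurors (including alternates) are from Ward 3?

Removed: #130, #131, #133, #134, #137, #138, #142, #145, #146, #149, #150.
Seated (10 incl. alternates): #132, #135, #136, #139, #140, #141, #143, #144, #147, #148.
Of those, in Ward 3: #140, #141, #148 → 3.

3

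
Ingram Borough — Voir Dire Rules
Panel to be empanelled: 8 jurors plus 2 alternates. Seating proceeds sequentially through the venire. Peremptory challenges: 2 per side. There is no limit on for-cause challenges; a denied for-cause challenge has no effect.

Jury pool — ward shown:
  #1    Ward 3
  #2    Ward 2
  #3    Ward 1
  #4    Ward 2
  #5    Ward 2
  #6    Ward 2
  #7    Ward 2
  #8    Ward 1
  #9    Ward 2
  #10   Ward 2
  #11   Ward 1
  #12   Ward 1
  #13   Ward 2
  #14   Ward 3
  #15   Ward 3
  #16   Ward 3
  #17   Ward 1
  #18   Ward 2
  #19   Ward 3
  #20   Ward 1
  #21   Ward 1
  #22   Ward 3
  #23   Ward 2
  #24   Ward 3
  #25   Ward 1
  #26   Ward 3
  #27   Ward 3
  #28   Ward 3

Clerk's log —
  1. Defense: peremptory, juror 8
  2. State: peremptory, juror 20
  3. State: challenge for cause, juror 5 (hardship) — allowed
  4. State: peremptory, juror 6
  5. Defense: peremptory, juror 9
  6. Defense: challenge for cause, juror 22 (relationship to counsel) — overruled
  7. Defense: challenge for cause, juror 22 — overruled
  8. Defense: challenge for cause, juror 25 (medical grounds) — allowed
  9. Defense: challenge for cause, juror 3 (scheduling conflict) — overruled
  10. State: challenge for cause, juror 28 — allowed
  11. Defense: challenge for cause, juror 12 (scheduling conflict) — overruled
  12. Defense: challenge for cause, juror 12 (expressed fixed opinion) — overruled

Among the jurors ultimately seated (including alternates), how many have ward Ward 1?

Removed: #5, #6, #8, #9, #20, #25, #28.
Seated (10 incl. alternates): #1, #2, #3, #4, #7, #10, #11, #12, #13, #14.
Of those, in Ward 1: #3, #11, #12 → 3.

3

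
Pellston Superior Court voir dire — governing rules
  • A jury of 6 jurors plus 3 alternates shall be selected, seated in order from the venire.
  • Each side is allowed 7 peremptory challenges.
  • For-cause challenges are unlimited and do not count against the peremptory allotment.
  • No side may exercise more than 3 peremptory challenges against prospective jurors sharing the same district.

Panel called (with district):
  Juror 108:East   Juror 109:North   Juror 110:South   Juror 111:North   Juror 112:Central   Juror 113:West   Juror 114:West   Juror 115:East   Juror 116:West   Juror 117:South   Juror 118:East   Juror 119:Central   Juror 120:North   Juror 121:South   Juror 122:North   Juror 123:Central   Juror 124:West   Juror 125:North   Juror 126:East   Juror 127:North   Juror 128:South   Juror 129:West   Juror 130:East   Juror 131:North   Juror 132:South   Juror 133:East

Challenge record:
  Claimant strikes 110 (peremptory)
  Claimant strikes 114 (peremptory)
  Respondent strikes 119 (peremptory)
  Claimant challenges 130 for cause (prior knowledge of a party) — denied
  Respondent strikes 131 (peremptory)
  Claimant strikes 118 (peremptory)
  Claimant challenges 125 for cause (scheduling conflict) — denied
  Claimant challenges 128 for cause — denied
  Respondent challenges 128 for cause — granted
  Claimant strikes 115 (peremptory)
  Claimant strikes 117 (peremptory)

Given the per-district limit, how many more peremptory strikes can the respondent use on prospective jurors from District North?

2

Respondent peremptories so far: #119, #131 — 2 of 7 used, 5 left overall.
Against District North: #131 — 1 used; per-district cap 3 leaves 2.
Binding limit: min(5, 2) = 2.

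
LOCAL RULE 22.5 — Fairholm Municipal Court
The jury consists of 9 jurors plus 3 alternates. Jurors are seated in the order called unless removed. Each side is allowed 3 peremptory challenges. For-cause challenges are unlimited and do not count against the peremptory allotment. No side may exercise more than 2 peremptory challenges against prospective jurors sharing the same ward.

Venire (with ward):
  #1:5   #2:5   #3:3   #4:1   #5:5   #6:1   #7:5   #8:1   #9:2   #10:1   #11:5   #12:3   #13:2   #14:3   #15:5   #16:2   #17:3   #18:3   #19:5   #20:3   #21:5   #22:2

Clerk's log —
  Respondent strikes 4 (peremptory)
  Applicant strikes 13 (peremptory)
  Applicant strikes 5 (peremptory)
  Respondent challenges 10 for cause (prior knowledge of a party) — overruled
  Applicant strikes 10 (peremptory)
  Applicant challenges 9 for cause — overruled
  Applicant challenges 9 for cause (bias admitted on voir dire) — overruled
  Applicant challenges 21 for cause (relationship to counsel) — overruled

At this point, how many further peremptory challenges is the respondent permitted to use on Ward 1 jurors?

1

Respondent peremptories so far: #4 — 1 of 3 used, 2 left overall.
Against Ward 1: #4 — 1 used; per-ward cap 2 leaves 1.
Binding limit: min(2, 1) = 1.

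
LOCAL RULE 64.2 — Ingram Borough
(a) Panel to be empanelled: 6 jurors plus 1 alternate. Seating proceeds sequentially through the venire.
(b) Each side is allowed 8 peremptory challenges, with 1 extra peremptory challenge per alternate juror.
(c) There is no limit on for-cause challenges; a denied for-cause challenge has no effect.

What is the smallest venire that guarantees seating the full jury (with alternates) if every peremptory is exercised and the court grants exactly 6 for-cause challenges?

31

Seats to fill: 6 + 1 alternates = 7.
Peremptories: 8 + 1×1 = 9 per side × 2 sides = 18.
For-cause removals: 6.
Minimum venire: 7 + 18 + 6 = 31.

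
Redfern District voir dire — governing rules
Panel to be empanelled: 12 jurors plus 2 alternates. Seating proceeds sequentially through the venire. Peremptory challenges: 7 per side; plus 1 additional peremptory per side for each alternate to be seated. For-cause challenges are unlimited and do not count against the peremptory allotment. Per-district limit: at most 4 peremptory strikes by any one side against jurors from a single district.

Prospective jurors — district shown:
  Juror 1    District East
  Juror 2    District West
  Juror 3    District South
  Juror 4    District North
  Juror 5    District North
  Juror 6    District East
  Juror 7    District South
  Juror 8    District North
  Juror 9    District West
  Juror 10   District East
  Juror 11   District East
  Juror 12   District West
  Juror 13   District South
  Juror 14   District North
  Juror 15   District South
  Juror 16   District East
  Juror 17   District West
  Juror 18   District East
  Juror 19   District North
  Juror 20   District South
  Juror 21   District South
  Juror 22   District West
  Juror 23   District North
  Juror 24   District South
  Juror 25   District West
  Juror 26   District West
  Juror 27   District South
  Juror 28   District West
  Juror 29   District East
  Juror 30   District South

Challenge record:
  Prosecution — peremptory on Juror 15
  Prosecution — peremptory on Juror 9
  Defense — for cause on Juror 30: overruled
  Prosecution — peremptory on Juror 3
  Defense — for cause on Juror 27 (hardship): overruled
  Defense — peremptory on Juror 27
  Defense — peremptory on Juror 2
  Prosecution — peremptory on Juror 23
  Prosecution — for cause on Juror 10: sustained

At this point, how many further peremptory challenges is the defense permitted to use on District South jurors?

3

Defense peremptories so far: #27, #2 — 2 of 9 used, 7 left overall.
Against District South: #27 — 1 used; per-district cap 4 leaves 3.
Binding limit: min(7, 3) = 3.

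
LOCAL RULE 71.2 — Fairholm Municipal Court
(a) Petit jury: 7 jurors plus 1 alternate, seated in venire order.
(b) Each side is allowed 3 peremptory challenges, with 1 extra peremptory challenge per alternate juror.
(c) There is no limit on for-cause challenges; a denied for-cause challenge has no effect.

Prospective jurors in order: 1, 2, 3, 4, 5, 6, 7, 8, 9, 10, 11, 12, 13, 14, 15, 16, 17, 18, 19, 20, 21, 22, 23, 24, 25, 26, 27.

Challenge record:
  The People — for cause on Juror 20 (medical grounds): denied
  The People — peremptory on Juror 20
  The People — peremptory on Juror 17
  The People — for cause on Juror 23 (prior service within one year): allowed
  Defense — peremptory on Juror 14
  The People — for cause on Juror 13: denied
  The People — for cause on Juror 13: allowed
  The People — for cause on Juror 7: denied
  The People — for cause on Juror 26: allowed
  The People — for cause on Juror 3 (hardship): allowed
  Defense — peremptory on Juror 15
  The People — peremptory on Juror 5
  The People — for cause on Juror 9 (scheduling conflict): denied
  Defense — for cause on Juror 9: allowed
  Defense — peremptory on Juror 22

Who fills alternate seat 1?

11

Removed: #3, #5, #9, #13, #14, #15, #17, #20, #22, #23, #26. (#7 stays — for-cause denied.)
Seating in order: seats 1–7 → #1, #2, #4, #6, #7, #8, #10; alternates → #11.
So alternate 1 is #11.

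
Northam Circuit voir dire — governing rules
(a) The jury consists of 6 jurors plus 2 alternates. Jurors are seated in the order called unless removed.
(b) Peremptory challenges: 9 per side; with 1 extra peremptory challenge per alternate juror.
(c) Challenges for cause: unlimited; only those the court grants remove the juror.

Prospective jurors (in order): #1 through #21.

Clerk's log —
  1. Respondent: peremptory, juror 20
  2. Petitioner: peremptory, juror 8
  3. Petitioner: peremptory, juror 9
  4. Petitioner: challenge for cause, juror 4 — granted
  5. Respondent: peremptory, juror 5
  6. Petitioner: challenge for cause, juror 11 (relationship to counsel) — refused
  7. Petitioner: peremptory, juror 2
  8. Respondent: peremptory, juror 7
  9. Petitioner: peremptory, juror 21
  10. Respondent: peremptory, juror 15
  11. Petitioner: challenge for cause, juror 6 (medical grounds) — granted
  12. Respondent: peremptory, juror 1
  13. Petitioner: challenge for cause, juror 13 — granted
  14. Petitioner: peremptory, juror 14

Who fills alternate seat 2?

19

Removed: #1, #2, #4, #5, #6, #7, #8, #9, #13, #14, #15, #20, #21. (#11 stays — for-cause denied.)
Seating in order: seats 1–6 → #3, #10, #11, #12, #16, #17; alternates → #18, #19.
So alternate 2 is #19.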